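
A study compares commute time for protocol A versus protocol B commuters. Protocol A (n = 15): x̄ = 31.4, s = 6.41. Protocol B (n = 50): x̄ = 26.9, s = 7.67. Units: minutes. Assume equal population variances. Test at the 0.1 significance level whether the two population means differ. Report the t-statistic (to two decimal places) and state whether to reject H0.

t = 2.06; reject H0

Let group 1 = protocol A, group 2 = protocol B. H0: μ_1 = μ_2; H1: μ_1 ≠ μ_2 (two-sample pooled-variance t-test, two-sided).
s_p² = [(15−1)·6.41² + (50−1)·7.67²]/(15+50−2) = 54.8865
t = (31.4 − 26.9)/√[54.8865·(1/15 + 1/50)] = 2.06
df = n₁ + n₂ − 2 = 63
Two-sided p-value ≈ 0.043
Since p ≈ 0.043 < α = 0.1, reject H0; the data support H1.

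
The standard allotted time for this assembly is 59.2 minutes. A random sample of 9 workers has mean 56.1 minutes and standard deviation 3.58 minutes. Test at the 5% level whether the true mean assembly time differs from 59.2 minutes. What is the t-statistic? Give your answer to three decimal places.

H0: μ = 59.2; H1: μ ≠ 59.2 (one-sample t-test, two-sided).
t = (x̄ − μ₀)/(s/√n) = (56.1 − 59.2)/(3.58/√9) = -2.598
df = n − 1 = 8
Two-sided p-value ≈ 0.032
Since p ≈ 0.032 < α = 0.05, reject H0; the data support H1.

-2.598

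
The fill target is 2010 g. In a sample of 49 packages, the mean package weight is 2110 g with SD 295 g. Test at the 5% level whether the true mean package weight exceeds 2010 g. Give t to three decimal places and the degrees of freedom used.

H0: μ = 2010; H1: μ > 2010 (one-sample t-test, right-tailed).
t = (x̄ − μ₀)/(s/√n) = (2110 − 2010)/(295/√49) = 2.373
df = n − 1 = 48
p-value = P(T ≥ 2.373) ≈ 0.011
Since p ≈ 0.011 < α = 0.05, reject H0; the evidence is statistically significant.

t = 2.373, df = 48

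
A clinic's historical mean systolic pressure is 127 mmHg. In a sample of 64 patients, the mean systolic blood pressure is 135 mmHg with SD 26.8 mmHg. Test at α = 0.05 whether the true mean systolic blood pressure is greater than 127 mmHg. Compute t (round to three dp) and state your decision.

t = 2.388; reject H0

H0: μ = 127; H1: μ > 127 (one-sample t-test, right-tailed).
t = (x̄ − μ₀)/(s/√n) = (135 − 127)/(26.8/√64) = 2.388
df = n − 1 = 63
p-value = P(T ≥ 2.388) ≈ 0.0100
Since p ≈ 0.0100 < α = 0.05, reject H0; the data support H1.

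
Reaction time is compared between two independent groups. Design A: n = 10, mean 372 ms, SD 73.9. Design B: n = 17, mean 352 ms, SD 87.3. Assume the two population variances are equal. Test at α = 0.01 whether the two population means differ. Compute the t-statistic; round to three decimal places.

0.607

Let group 1 = design A, group 2 = design B. H0: μ_1 = μ_2; H1: μ_1 ≠ μ_2 (two-sample pooled-variance t-test, two-sided).
s_p² = [(10−1)·73.9² + (17−1)·87.3²]/(10+17−2) = 6843.66
t = (372 − 352)/√[6843.66·(1/10 + 1/17)] = 0.607
df = n₁ + n₂ − 2 = 25
Two-sided p-value ≈ 0.550
Since p ≈ 0.550 > α = 0.01, fail to reject H0; the data do not provide sufficient evidence against H0.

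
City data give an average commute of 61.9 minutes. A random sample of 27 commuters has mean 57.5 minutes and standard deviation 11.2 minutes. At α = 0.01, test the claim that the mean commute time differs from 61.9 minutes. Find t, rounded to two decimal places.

-2.04

H0: μ = 61.9; H1: μ ≠ 61.9 (one-sample t-test, two-sided).
t = (x̄ − μ₀)/(s/√n) = (57.5 − 61.9)/(11.2/√27) = -2.04
df = n − 1 = 26
Two-sided p-value ≈ 0.051
Since p ≈ 0.051 > α = 0.01, fail to reject H0; the evidence is not statistically significant.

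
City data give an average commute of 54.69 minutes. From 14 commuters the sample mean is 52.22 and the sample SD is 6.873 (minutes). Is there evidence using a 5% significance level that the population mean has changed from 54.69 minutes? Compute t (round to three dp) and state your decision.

H0: μ = 54.69; H1: μ ≠ 54.69 (one-sample t-test, two-sided).
t = (x̄ − μ₀)/(s/√n) = (52.22 − 54.69)/(6.873/√14) = -1.345
df = n − 1 = 13
Two-sided p-value ≈ 0.2017
Since p ≈ 0.2017 > α = 0.05, fail to reject H0; the data do not provide sufficient evidence against H0.

t = -1.345; fail to reject H0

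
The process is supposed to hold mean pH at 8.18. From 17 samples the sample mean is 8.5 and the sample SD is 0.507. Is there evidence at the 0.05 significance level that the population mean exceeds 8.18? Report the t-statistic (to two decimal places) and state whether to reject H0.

H0: μ = 8.18; H1: μ > 8.18 (one-sample t-test, right-tailed).
t = (x̄ − μ₀)/(s/√n) = (8.5 − 8.18)/(0.507/√17) = 2.60
df = n − 1 = 16
p-value = P(T ≥ 2.60) ≈ 0.010
Since p ≈ 0.010 < α = 0.05, reject H0; the evidence is statistically significant.

t = 2.60; reject H0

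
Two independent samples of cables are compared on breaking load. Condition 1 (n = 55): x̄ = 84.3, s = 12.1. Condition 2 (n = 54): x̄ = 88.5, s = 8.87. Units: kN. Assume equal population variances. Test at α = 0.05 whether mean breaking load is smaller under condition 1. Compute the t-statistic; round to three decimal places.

Let group 1 = condition 1, group 2 = condition 2. H0: μ_1 = μ_2; H1: μ_1 < μ_2 (two-sample pooled-variance t-test, left-tailed).
s_p² = [(55−1)·12.1² + (54−1)·8.87²]/(55+54−2) = 112.86
t = (84.3 − 88.5)/√[112.86·(1/55 + 1/54)] = -2.064
df = n₁ + n₂ − 2 = 107
p-value = P(T ≤ -2.064) ≈ 0.021
Since p ≈ 0.021 < α = 0.05, reject H0; the data support H1.

-2.064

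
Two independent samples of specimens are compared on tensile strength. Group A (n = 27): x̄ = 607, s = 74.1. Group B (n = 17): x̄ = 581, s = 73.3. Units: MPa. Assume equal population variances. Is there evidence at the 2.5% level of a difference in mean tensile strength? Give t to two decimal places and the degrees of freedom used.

Let group 1 = group A, group 2 = group B. H0: μ_1 = μ_2; H1: μ_1 ≠ μ_2 (two-sample pooled-variance t-test, two-sided).
s_p² = [(27−1)·74.1² + (17−1)·73.3²]/(27+17−2) = 5445.89
t = (607 − 581)/√[5445.89·(1/27 + 1/17)] = 1.14
df = n₁ + n₂ − 2 = 42
Two-sided p-value ≈ 0.2616
Since p ≈ 0.2616 > α = 0.025, fail to reject H0; the data do not provide sufficient evidence against H0.

t = 1.14, df = 42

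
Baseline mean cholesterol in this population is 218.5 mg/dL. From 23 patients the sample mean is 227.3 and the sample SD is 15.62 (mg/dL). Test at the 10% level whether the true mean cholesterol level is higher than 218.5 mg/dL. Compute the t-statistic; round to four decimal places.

2.7019

H0: μ = 218.5; H1: μ > 218.5 (one-sample t-test, right-tailed).
t = (x̄ − μ₀)/(s/√n) = (227.3 − 218.5)/(15.62/√23) = 2.7019
df = n − 1 = 22
p-value = P(T ≥ 2.7019) ≈ 0.007
Since p ≈ 0.007 < α = 0.1, reject H0; the evidence is statistically significant.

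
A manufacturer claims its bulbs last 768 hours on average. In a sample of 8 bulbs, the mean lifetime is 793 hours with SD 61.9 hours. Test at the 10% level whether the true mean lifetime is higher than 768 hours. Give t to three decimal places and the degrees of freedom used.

t = 1.142, df = 7

H0: μ = 768; H1: μ > 768 (one-sample t-test, right-tailed).
t = (x̄ − μ₀)/(s/√n) = (793 − 768)/(61.9/√8) = 1.142
df = n − 1 = 7
p-value = P(T ≥ 1.142) ≈ 0.1454
Since p ≈ 0.1454 > α = 0.1, fail to reject H0; the data do not provide sufficient evidence against H0.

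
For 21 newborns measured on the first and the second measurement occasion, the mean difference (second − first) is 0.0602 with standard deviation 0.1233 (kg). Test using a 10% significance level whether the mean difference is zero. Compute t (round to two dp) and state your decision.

H0: μ_d = 0; H1: μ_d ≠ 0 (paired t-test on the differences, two-sided).
t = d̄/(s_d/√n) = 0.0602/(0.1233/√21) = 2.24
df = n − 1 = 20
Two-sided p-value ≈ 0.037
Since p ≈ 0.037 < α = 0.1, reject H0; the data support H1.

t = 2.24; reject H0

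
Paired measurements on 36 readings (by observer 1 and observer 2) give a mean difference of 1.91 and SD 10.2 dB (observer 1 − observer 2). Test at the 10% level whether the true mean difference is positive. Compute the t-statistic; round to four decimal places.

H0: μ_d = 0; H1: μ_d > 0 (paired t-test on the differences, right-tailed).
t = d̄/(s_d/√n) = 1.91/(10.2/√36) = 1.1235
df = n − 1 = 35
p-value = P(T ≥ 1.1235) ≈ 0.1344
Since p ≈ 0.1344 > α = 0.1, fail to reject H0; the evidence is not statistically significant.

1.1235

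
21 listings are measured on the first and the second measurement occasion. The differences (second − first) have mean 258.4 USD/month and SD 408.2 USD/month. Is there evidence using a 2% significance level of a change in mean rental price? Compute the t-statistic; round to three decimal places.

2.901

H0: μ_d = 0; H1: μ_d ≠ 0 (paired t-test on the differences, two-sided).
t = d̄/(s_d/√n) = 258.4/(408.2/√21) = 2.901
df = n − 1 = 20
Two-sided p-value ≈ 0.009
Since p ≈ 0.009 < α = 0.02, reject H0; the evidence is statistically significant.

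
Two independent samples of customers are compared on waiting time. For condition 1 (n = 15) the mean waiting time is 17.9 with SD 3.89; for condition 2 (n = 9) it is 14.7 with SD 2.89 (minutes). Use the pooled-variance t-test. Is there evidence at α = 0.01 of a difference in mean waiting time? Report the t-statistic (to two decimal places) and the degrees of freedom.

Let group 1 = condition 1, group 2 = condition 2. H0: μ_1 = μ_2; H1: μ_1 ≠ μ_2 (two-sample pooled-variance t-test, two-sided).
s_p² = [(15−1)·3.89² + (9−1)·2.89²]/(15+9−2) = 12.6666
t = (17.9 − 14.7)/√[12.6666·(1/15 + 1/9)] = 2.13
df = n₁ + n₂ − 2 = 22
Two-sided p-value ≈ 0.0444
Since p ≈ 0.0444 > α = 0.01, fail to reject H0; the data do not provide sufficient evidence against H0.

t = 2.13, df = 22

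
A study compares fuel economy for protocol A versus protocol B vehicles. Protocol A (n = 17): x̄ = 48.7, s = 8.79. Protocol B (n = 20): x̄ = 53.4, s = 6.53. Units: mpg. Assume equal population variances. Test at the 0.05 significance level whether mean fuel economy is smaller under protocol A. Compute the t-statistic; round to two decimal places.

Let group 1 = protocol A, group 2 = protocol B. H0: μ_1 = μ_2; H1: μ_1 < μ_2 (two-sample pooled-variance t-test, left-tailed).
s_p² = [(17−1)·8.79² + (20−1)·6.53²]/(17+20−2) = 58.4686
t = (48.7 − 53.4)/√[58.4686·(1/17 + 1/20)] = -1.86
df = n₁ + n₂ − 2 = 35
p-value = P(T ≤ -1.86) ≈ 0.035
Since p ≈ 0.035 < α = 0.05, reject H0; the data support H1.

-1.86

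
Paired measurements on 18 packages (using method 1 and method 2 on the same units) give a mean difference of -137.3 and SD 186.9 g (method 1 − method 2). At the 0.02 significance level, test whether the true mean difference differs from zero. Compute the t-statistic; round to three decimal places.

-3.117

H0: μ_d = 0; H1: μ_d ≠ 0 (paired t-test on the differences, two-sided).
t = d̄/(s_d/√n) = -137.3/(186.9/√18) = -3.117
df = n − 1 = 17
Two-sided p-value ≈ 0.006
Since p ≈ 0.006 < α = 0.02, reject H0; the evidence is statistically significant.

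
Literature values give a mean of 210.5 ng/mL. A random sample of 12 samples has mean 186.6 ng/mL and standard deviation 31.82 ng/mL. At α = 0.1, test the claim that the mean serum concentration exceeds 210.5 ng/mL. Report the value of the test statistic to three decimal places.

H0: μ = 210.5; H1: μ > 210.5 (one-sample t-test, right-tailed).
t = (x̄ − μ₀)/(s/√n) = (186.6 − 210.5)/(31.82/√12) = -2.602
df = n − 1 = 11
p-value = P(T ≥ -2.602) ≈ 0.9877
Since p ≈ 0.9877 > α = 0.1, fail to reject H0; the data do not provide sufficient evidence against H0.

-2.602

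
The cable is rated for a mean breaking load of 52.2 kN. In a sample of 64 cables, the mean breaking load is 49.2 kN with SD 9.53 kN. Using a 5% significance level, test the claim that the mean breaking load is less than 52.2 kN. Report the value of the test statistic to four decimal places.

-2.5184

H0: μ = 52.2; H1: μ < 52.2 (one-sample t-test, left-tailed).
t = (x̄ − μ₀)/(s/√n) = (49.2 − 52.2)/(9.53/√64) = -2.5184
df = n − 1 = 63
p-value = P(T ≤ -2.5184) ≈ 0.0072
Since p ≈ 0.0072 < α = 0.05, reject H0; the evidence is statistically significant.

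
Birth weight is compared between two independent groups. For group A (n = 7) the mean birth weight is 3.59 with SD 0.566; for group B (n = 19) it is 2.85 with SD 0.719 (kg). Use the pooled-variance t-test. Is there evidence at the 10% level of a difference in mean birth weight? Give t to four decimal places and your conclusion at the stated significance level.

Let group 1 = group A, group 2 = group B. H0: μ_1 = μ_2; H1: μ_1 ≠ μ_2 (two-sample pooled-variance t-test, two-sided).
s_p² = [(7−1)·0.566² + (19−1)·0.719²]/(7+19−2) = 0.46781
t = (3.59 − 2.85)/√[0.46781·(1/7 + 1/19)] = 2.4470
df = n₁ + n₂ − 2 = 24
Two-sided p-value ≈ 0.022
Since p ≈ 0.022 < α = 0.1, reject H0; the evidence is statistically significant.

t = 2.4470; reject H0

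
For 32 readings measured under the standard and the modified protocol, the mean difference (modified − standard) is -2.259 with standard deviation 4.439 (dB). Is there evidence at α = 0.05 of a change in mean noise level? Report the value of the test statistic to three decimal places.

-2.879

H0: μ_d = 0; H1: μ_d ≠ 0 (paired t-test on the differences, two-sided).
t = d̄/(s_d/√n) = -2.259/(4.439/√32) = -2.879
df = n − 1 = 31
Two-sided p-value ≈ 0.007
Since p ≈ 0.007 < α = 0.05, reject H0; the data support H1.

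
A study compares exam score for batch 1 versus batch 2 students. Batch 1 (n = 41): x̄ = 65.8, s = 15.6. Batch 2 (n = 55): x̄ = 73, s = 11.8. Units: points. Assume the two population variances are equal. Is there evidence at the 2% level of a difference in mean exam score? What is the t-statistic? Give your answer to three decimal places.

-2.576

Let group 1 = batch 1, group 2 = batch 2. H0: μ_1 = μ_2; H1: μ_1 ≠ μ_2 (two-sample pooled-variance t-test, two-sided).
s_p² = [(41−1)·15.6² + (55−1)·11.8²]/(41+55−2) = 183.546
t = (65.8 − 73)/√[183.546·(1/41 + 1/55)] = -2.576
df = n₁ + n₂ − 2 = 94
Two-sided p-value ≈ 0.012
Since p ≈ 0.012 < α = 0.02, reject H0; the evidence is statistically significant.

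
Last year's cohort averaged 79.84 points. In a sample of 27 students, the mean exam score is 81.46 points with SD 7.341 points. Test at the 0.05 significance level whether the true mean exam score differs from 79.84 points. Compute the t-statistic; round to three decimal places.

H0: μ = 79.84; H1: μ ≠ 79.84 (one-sample t-test, two-sided).
t = (x̄ − μ₀)/(s/√n) = (81.46 − 79.84)/(7.341/√27) = 1.147
df = n − 1 = 26
Two-sided p-value ≈ 0.262
Since p ≈ 0.262 > α = 0.05, fail to reject H0; the evidence is not statistically significant.

1.147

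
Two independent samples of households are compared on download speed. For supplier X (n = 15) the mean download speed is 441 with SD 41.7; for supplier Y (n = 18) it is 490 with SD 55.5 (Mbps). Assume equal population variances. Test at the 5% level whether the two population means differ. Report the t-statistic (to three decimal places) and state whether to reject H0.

t = -2.818; reject H0

Let group 1 = supplier X, group 2 = supplier Y. H0: μ_1 = μ_2; H1: μ_1 ≠ μ_2 (two-sample pooled-variance t-test, two-sided).
s_p² = [(15−1)·41.7² + (18−1)·55.5²]/(15+18−2) = 2474.47
t = (441 − 490)/√[2474.47·(1/15 + 1/18)] = -2.818
df = n₁ + n₂ − 2 = 31
Two-sided p-value ≈ 0.0083
Since p ≈ 0.0083 < α = 0.05, reject H0; the data support H1.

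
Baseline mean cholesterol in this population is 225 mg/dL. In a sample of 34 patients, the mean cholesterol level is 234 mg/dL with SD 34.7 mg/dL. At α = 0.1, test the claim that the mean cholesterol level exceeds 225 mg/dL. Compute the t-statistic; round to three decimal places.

1.512

H0: μ = 225; H1: μ > 225 (one-sample t-test, right-tailed).
t = (x̄ − μ₀)/(s/√n) = (234 − 225)/(34.7/√34) = 1.512
df = n − 1 = 33
p-value = P(T ≥ 1.512) ≈ 0.070
Since p ≈ 0.070 < α = 0.1, reject H0; the data support H1.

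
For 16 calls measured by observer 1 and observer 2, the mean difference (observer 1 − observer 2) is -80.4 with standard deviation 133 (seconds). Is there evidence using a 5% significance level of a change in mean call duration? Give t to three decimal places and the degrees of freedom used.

H0: μ_d = 0; H1: μ_d ≠ 0 (paired t-test on the differences, two-sided).
t = d̄/(s_d/√n) = -80.4/(133/√16) = -2.418
df = n − 1 = 15
Two-sided p-value ≈ 0.029
Since p ≈ 0.029 < α = 0.05, reject H0; the data support H1.

t = -2.418, df = 15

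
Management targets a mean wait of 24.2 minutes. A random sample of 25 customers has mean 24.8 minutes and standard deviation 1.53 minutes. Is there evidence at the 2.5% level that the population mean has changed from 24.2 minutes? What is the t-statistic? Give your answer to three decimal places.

1.961

H0: μ = 24.2; H1: μ ≠ 24.2 (one-sample t-test, two-sided).
t = (x̄ − μ₀)/(s/√n) = (24.8 − 24.2)/(1.53/√25) = 1.961
df = n − 1 = 24
Two-sided p-value ≈ 0.062
Since p ≈ 0.062 > α = 0.025, fail to reject H0; the evidence is not statistically significant.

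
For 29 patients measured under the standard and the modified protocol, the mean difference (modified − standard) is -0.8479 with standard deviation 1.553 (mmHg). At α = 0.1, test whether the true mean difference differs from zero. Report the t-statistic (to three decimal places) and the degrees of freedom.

H0: μ_d = 0; H1: μ_d ≠ 0 (paired t-test on the differences, two-sided).
t = d̄/(s_d/√n) = -0.8479/(1.553/√29) = -2.940
df = n − 1 = 28
Two-sided p-value ≈ 0.007
Since p ≈ 0.007 < α = 0.1, reject H0; the evidence is statistically significant.

t = -2.940, df = 28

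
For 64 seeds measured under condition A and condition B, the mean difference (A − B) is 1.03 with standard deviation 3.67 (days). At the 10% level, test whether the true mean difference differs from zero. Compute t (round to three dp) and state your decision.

H0: μ_d = 0; H1: μ_d ≠ 0 (paired t-test on the differences, two-sided).
t = d̄/(s_d/√n) = 1.03/(3.67/√64) = 2.245
df = n − 1 = 63
Two-sided p-value ≈ 0.028
Since p ≈ 0.028 < α = 0.1, reject H0; the data support H1.

t = 2.245; reject H0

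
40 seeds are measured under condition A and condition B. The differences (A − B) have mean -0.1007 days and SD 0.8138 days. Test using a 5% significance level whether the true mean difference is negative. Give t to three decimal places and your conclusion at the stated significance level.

H0: μ_d = 0; H1: μ_d < 0 (paired t-test on the differences, left-tailed).
t = d̄/(s_d/√n) = -0.1007/(0.8138/√40) = -0.783
df = n − 1 = 39
p-value = P(T ≤ -0.783) ≈ 0.219
Since p ≈ 0.219 > α = 0.05, fail to reject H0; the data do not provide sufficient evidence against H0.

t = -0.783; fail to reject H0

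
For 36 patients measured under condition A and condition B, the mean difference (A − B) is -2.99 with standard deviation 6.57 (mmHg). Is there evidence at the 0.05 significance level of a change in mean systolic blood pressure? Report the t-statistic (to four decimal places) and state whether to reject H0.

t = -2.7306; reject H0

H0: μ_d = 0; H1: μ_d ≠ 0 (paired t-test on the differences, two-sided).
t = d̄/(s_d/√n) = -2.99/(6.57/√36) = -2.7306
df = n − 1 = 35
Two-sided p-value ≈ 0.010
Since p ≈ 0.010 < α = 0.05, reject H0; the evidence is statistically significant.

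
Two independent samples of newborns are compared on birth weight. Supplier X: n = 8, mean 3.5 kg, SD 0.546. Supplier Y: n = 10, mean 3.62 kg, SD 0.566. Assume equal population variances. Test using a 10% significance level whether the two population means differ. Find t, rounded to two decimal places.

Let group 1 = supplier X, group 2 = supplier Y. H0: μ_1 = μ_2; H1: μ_1 ≠ μ_2 (two-sample pooled-variance t-test, two-sided).
s_p² = [(8−1)·0.546² + (10−1)·0.566²]/(8+10−2) = 0.310626
t = (3.5 − 3.62)/√[0.310626·(1/8 + 1/10)] = -0.45
df = n₁ + n₂ − 2 = 16
Two-sided p-value ≈ 0.6560
Since p ≈ 0.6560 > α = 0.1, fail to reject H0; the data do not provide sufficient evidence against H0.

-0.45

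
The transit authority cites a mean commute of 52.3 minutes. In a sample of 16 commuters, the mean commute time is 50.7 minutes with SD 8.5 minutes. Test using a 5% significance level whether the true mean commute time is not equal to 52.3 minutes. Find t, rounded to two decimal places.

H0: μ = 52.3; H1: μ ≠ 52.3 (one-sample t-test, two-sided).
t = (x̄ − μ₀)/(s/√n) = (50.7 − 52.3)/(8.5/√16) = -0.75
df = n − 1 = 15
Two-sided p-value ≈ 0.4631
Since p ≈ 0.4631 > α = 0.05, fail to reject H0; the data do not provide sufficient evidence against H0.

-0.75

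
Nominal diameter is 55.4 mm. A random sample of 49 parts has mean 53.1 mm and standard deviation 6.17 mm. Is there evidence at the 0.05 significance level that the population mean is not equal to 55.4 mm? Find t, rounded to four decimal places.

-2.6094

H0: μ = 55.4; H1: μ ≠ 55.4 (one-sample t-test, two-sided).
t = (x̄ − μ₀)/(s/√n) = (53.1 − 55.4)/(6.17/√49) = -2.6094
df = n − 1 = 48
Two-sided p-value ≈ 0.012
Since p ≈ 0.012 < α = 0.05, reject H0; the evidence is statistically significant.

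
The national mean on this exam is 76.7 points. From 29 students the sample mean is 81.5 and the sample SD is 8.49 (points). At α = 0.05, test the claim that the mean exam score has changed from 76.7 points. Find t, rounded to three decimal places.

3.045

H0: μ = 76.7; H1: μ ≠ 76.7 (one-sample t-test, two-sided).
t = (x̄ − μ₀)/(s/√n) = (81.5 − 76.7)/(8.49/√29) = 3.045
df = n − 1 = 28
Two-sided p-value ≈ 0.0050
Since p ≈ 0.0050 < α = 0.05, reject H0; the data support H1.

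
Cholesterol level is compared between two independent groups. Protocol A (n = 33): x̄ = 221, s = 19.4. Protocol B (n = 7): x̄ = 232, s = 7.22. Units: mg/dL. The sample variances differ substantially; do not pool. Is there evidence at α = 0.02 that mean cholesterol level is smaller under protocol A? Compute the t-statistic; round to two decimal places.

-2.53

Let group 1 = protocol A, group 2 = protocol B. H0: μ_1 = μ_2; H1: μ_1 < μ_2 (Welch's two-sample t-test, left-tailed).
t = (x̄_1 − x̄_2)/√(s_1²/n_1 + s_2²/n_2) = (221 − 232)/√(19.4²/33 + 7.22²/7) = -2.53
Welch–Satterthwaite df ≈ 26.71
p-value = P(T ≤ -2.53) ≈ 0.009
Since p ≈ 0.009 < α = 0.02, reject H0; the evidence is statistically significant.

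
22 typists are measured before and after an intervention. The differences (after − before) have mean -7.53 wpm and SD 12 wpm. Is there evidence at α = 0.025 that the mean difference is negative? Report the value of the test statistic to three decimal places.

-2.943

H0: μ_d = 0; H1: μ_d < 0 (paired t-test on the differences, left-tailed).
t = d̄/(s_d/√n) = -7.53/(12/√22) = -2.943
df = n − 1 = 21
p-value = P(T ≤ -2.943) ≈ 0.0039
Since p ≈ 0.0039 < α = 0.025, reject H0; the data support H1.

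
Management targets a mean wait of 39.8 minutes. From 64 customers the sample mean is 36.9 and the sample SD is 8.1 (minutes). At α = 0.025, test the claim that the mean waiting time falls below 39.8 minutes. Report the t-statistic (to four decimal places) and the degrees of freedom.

t = -2.8642, df = 63

H0: μ = 39.8; H1: μ < 39.8 (one-sample t-test, left-tailed).
t = (x̄ − μ₀)/(s/√n) = (36.9 − 39.8)/(8.1/√64) = -2.8642
df = n − 1 = 63
p-value = P(T ≤ -2.8642) ≈ 0.003
Since p ≈ 0.003 < α = 0.025, reject H0; the evidence is statistically significant.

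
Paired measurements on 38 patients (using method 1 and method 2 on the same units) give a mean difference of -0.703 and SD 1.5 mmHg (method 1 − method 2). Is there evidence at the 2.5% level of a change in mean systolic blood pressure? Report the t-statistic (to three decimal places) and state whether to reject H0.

H0: μ_d = 0; H1: μ_d ≠ 0 (paired t-test on the differences, two-sided).
t = d̄/(s_d/√n) = -0.703/(1.5/√38) = -2.889
df = n − 1 = 37
Two-sided p-value ≈ 0.006
Since p ≈ 0.006 < α = 0.025, reject H0; the data support H1.

t = -2.889; reject H0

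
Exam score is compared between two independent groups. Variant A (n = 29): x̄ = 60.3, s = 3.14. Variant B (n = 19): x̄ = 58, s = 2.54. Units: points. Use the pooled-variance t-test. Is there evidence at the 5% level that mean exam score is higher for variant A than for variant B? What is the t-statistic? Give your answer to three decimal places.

Let group 1 = variant A, group 2 = variant B. H0: μ_1 = μ_2; H1: μ_1 > μ_2 (two-sample pooled-variance t-test, right-tailed).
s_p² = [(29−1)·3.14² + (19−1)·2.54²]/(29+19−2) = 8.52603
t = (60.3 − 58)/√[8.52603·(1/29 + 1/19)] = 2.669
df = n₁ + n₂ − 2 = 46
p-value = P(T ≥ 2.669) ≈ 0.005
Since p ≈ 0.005 < α = 0.05, reject H0; the evidence is statistically significant.

2.669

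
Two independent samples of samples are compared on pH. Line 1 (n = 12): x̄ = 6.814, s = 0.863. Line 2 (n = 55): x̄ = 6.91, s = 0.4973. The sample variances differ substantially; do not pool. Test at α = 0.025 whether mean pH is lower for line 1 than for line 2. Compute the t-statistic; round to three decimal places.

-0.372

Let group 1 = line 1, group 2 = line 2. H0: μ_1 = μ_2; H1: μ_1 < μ_2 (Welch's two-sample t-test, left-tailed).
t = (x̄_1 − x̄_2)/√(s_1²/n_1 + s_2²/n_2) = (6.814 − 6.91)/√(0.863²/12 + 0.4973²/55) = -0.372
Welch–Satterthwaite df ≈ 12.64
p-value = P(T ≤ -0.372) ≈ 0.3580
Since p ≈ 0.3580 > α = 0.025, fail to reject H0; the evidence is not statistically significant.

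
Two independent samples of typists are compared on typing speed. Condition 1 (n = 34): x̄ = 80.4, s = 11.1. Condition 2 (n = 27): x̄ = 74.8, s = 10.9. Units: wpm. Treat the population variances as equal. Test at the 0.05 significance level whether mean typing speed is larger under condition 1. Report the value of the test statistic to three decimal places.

Let group 1 = condition 1, group 2 = condition 2. H0: μ_1 = μ_2; H1: μ_1 > μ_2 (two-sample pooled-variance t-test, right-tailed).
s_p² = [(34−1)·11.1² + (27−1)·10.9²]/(34+27−2) = 121.271
t = (80.4 − 74.8)/√[121.271·(1/34 + 1/27)] = 1.973
df = n₁ + n₂ − 2 = 59
p-value = P(T ≥ 1.973) ≈ 0.0266
Since p ≈ 0.0266 < α = 0.05, reject H0; the evidence is statistically significant.

1.973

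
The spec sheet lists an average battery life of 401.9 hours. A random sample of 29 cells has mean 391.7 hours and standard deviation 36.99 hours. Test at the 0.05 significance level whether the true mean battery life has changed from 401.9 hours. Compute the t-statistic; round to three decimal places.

H0: μ = 401.9; H1: μ ≠ 401.9 (one-sample t-test, two-sided).
t = (x̄ − μ₀)/(s/√n) = (391.7 − 401.9)/(36.99/√29) = -1.485
df = n − 1 = 28
Two-sided p-value ≈ 0.149
Since p ≈ 0.149 > α = 0.05, fail to reject H0; the data do not provide sufficient evidence against H0.

-1.485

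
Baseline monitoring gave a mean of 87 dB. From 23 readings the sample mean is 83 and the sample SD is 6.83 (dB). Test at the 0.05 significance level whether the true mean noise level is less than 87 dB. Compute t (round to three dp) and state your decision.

t = -2.809; reject H0

H0: μ = 87; H1: μ < 87 (one-sample t-test, left-tailed).
t = (x̄ − μ₀)/(s/√n) = (83 − 87)/(6.83/√23) = -2.809
df = n − 1 = 22
p-value = P(T ≤ -2.809) ≈ 0.005
Since p ≈ 0.005 < α = 0.05, reject H0; the evidence is statistically significant.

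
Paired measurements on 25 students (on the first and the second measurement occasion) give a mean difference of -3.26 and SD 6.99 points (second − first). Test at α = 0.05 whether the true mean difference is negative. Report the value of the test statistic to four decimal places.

-2.3319

H0: μ_d = 0; H1: μ_d < 0 (paired t-test on the differences, left-tailed).
t = d̄/(s_d/√n) = -3.26/(6.99/√25) = -2.3319
df = n − 1 = 24
p-value = P(T ≤ -2.3319) ≈ 0.014
Since p ≈ 0.014 < α = 0.05, reject H0; the data support H1.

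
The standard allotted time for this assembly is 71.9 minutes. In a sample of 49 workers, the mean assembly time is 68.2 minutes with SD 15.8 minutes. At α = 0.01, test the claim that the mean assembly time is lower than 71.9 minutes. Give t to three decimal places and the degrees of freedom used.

H0: μ = 71.9; H1: μ < 71.9 (one-sample t-test, left-tailed).
t = (x̄ − μ₀)/(s/√n) = (68.2 − 71.9)/(15.8/√49) = -1.639
df = n − 1 = 48
p-value = P(T ≤ -1.639) ≈ 0.0539
Since p ≈ 0.0539 > α = 0.01, fail to reject H0; the evidence is not statistically significant.

t = -1.639, df = 48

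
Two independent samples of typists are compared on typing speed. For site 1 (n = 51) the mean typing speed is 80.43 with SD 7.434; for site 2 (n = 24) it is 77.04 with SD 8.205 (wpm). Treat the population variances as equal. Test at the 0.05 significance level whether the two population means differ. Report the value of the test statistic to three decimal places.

Let group 1 = site 1, group 2 = site 2. H0: μ_1 = μ_2; H1: μ_1 ≠ μ_2 (two-sample pooled-variance t-test, two-sided).
s_p² = [(51−1)·7.434² + (24−1)·8.205²]/(51+24−2) = 59.0633
t = (80.43 − 77.04)/√[59.0633·(1/51 + 1/24)] = 1.782
df = n₁ + n₂ − 2 = 73
Two-sided p-value ≈ 0.079
Since p ≈ 0.079 > α = 0.05, fail to reject H0; the evidence is not statistically significant.

1.782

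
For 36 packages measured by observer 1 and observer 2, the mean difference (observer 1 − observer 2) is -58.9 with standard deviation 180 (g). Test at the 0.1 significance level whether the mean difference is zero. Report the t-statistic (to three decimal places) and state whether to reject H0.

t = -1.963; reject H0

H0: μ_d = 0; H1: μ_d ≠ 0 (paired t-test on the differences, two-sided).
t = d̄/(s_d/√n) = -58.9/(180/√36) = -1.963
df = n − 1 = 35
Two-sided p-value ≈ 0.0576
Since p ≈ 0.0576 < α = 0.1, reject H0; the evidence is statistically significant.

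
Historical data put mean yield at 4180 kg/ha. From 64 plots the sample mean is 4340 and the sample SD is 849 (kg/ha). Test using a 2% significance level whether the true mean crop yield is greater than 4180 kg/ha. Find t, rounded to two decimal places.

H0: μ = 4180; H1: μ > 4180 (one-sample t-test, right-tailed).
t = (x̄ − μ₀)/(s/√n) = (4340 − 4180)/(849/√64) = 1.51
df = n − 1 = 63
p-value = P(T ≥ 1.51) ≈ 0.068
Since p ≈ 0.068 > α = 0.02, fail to reject H0; the evidence is not statistically significant.

1.51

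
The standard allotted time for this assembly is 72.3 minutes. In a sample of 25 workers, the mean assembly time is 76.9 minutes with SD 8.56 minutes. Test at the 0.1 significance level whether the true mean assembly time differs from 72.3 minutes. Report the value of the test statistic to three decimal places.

H0: μ = 72.3; H1: μ ≠ 72.3 (one-sample t-test, two-sided).
t = (x̄ − μ₀)/(s/√n) = (76.9 − 72.3)/(8.56/√25) = 2.687
df = n − 1 = 24
Two-sided p-value ≈ 0.013
Since p ≈ 0.013 < α = 0.1, reject H0; the evidence is statistically significant.

2.687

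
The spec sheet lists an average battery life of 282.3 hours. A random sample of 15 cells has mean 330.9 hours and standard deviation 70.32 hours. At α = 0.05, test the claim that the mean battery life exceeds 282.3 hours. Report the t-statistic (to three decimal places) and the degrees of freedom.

H0: μ = 282.3; H1: μ > 282.3 (one-sample t-test, right-tailed).
t = (x̄ − μ₀)/(s/√n) = (330.9 − 282.3)/(70.32/√15) = 2.677
df = n − 1 = 14
p-value = P(T ≥ 2.677) ≈ 0.0090
Since p ≈ 0.0090 < α = 0.05, reject H0; the evidence is statistically significant.

t = 2.677, df = 14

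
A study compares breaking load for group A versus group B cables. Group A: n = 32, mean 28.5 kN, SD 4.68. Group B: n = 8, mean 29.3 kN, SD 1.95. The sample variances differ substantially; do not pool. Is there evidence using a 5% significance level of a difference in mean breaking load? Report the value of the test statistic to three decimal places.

Let group 1 = group A, group 2 = group B. H0: μ_1 = μ_2; H1: μ_1 ≠ μ_2 (Welch's two-sample t-test, two-sided).
t = (x̄_1 − x̄_2)/√(s_1²/n_1 + s_2²/n_2) = (28.5 − 29.3)/√(4.68²/32 + 1.95²/8) = -0.743
Welch–Satterthwaite df ≈ 28.38
Two-sided p-value ≈ 0.4637
Since p ≈ 0.4637 > α = 0.05, fail to reject H0; the data do not provide sufficient evidence against H0.

-0.743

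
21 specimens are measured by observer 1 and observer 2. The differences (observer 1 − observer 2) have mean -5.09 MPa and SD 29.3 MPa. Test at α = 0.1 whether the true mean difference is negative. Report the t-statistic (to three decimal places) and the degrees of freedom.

t = -0.796, df = 20

H0: μ_d = 0; H1: μ_d < 0 (paired t-test on the differences, left-tailed).
t = d̄/(s_d/√n) = -5.09/(29.3/√21) = -0.796
df = n − 1 = 20
p-value = P(T ≤ -0.796) ≈ 0.2177
Since p ≈ 0.2177 > α = 0.1, fail to reject H0; the evidence is not statistically significant.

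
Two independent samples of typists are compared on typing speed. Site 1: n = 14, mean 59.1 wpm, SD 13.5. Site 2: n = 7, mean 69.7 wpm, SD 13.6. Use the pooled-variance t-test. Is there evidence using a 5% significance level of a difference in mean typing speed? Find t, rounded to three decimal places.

Let group 1 = site 1, group 2 = site 2. H0: μ_1 = μ_2; H1: μ_1 ≠ μ_2 (two-sample pooled-variance t-test, two-sided).
s_p² = [(14−1)·13.5² + (7−1)·13.6²]/(14+7−2) = 183.106
t = (59.1 − 69.7)/√[183.106·(1/14 + 1/7)] = -1.692
df = n₁ + n₂ − 2 = 19
Two-sided p-value ≈ 0.1069
Since p ≈ 0.1069 > α = 0.05, fail to reject H0; the evidence is not statistically significant.

-1.692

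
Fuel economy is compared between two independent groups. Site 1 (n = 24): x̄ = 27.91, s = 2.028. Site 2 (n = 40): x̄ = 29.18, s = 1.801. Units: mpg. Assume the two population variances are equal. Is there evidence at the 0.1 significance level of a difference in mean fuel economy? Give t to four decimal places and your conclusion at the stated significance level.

t = -2.6047; reject H0

Let group 1 = site 1, group 2 = site 2. H0: μ_1 = μ_2; H1: μ_1 ≠ μ_2 (two-sample pooled-variance t-test, two-sided).
s_p² = [(24−1)·2.028² + (40−1)·1.801²]/(24+40−2) = 3.56604
t = (27.91 − 29.18)/√[3.56604·(1/24 + 1/40)] = -2.6047
df = n₁ + n₂ − 2 = 62
Two-sided p-value ≈ 0.011
Since p ≈ 0.011 < α = 0.1, reject H0; the data support H1.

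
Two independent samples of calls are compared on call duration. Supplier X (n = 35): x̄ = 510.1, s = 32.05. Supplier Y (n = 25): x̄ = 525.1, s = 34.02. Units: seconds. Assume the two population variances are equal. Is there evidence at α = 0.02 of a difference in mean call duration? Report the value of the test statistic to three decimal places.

Let group 1 = supplier X, group 2 = supplier Y. H0: μ_1 = μ_2; H1: μ_1 ≠ μ_2 (two-sample pooled-variance t-test, two-sided).
s_p² = [(35−1)·32.05² + (25−1)·34.02²]/(35+25−2) = 1081.06
t = (510.1 − 525.1)/√[1081.06·(1/35 + 1/25)] = -1.742
df = n₁ + n₂ − 2 = 58
Two-sided p-value ≈ 0.0868
Since p ≈ 0.0868 > α = 0.02, fail to reject H0; the data do not provide sufficient evidence against H0.

-1.742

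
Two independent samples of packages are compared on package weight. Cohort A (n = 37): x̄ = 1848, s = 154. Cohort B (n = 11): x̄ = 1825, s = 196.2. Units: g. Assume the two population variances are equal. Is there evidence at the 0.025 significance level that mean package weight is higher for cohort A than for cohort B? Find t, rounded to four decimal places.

Let group 1 = cohort A, group 2 = cohort B. H0: μ_1 = μ_2; H1: μ_1 > μ_2 (two-sample pooled-variance t-test, right-tailed).
s_p² = [(37−1)·154² + (11−1)·196.2²]/(37+11−2) = 26928.7
t = (1848 − 1825)/√[26928.7·(1/37 + 1/11)] = 0.4081
df = n₁ + n₂ − 2 = 46
p-value = P(T ≥ 0.4081) ≈ 0.343
Since p ≈ 0.343 > α = 0.025, fail to reject H0; the data do not provide sufficient evidence against H0.

0.4081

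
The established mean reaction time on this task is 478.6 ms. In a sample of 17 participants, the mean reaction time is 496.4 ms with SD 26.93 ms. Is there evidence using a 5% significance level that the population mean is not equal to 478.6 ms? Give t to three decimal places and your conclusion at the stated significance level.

H0: μ = 478.6; H1: μ ≠ 478.6 (one-sample t-test, two-sided).
t = (x̄ − μ₀)/(s/√n) = (496.4 − 478.6)/(26.93/√17) = 2.725
df = n − 1 = 16
Two-sided p-value ≈ 0.0150
Since p ≈ 0.0150 < α = 0.05, reject H0; the evidence is statistically significant.

t = 2.725; reject H0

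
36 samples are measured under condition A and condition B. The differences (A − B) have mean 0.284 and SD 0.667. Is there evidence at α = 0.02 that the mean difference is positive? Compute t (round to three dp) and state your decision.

t = 2.555; reject H0

H0: μ_d = 0; H1: μ_d > 0 (paired t-test on the differences, right-tailed).
t = d̄/(s_d/√n) = 0.284/(0.667/√36) = 2.555
df = n − 1 = 35
p-value = P(T ≥ 2.555) ≈ 0.0076
Since p ≈ 0.0076 < α = 0.02, reject H0; the evidence is statistically significant.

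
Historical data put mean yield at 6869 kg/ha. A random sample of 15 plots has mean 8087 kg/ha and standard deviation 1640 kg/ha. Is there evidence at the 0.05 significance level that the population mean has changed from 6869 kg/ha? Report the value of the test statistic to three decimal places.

2.876

H0: μ = 6869; H1: μ ≠ 6869 (one-sample t-test, two-sided).
t = (x̄ − μ₀)/(s/√n) = (8087 − 6869)/(1640/√15) = 2.876
df = n − 1 = 14
Two-sided p-value ≈ 0.012
Since p ≈ 0.012 < α = 0.05, reject H0; the data support H1.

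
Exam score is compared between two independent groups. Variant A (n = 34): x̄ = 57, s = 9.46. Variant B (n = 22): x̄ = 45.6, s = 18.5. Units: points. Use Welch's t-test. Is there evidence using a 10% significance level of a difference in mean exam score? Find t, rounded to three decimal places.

2.673

Let group 1 = variant A, group 2 = variant B. H0: μ_1 = μ_2; H1: μ_1 ≠ μ_2 (Welch's two-sample t-test, two-sided).
t = (x̄_1 − x̄_2)/√(s_1²/n_1 + s_2²/n_2) = (57 − 45.6)/√(9.46²/34 + 18.5²/22) = 2.673
Welch–Satterthwaite df ≈ 28.19
Two-sided p-value ≈ 0.0124
Since p ≈ 0.0124 < α = 0.1, reject H0; the data support H1.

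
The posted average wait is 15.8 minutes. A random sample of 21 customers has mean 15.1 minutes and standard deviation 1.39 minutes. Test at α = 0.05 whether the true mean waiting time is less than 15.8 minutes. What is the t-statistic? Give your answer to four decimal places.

H0: μ = 15.8; H1: μ < 15.8 (one-sample t-test, left-tailed).
t = (x̄ − μ₀)/(s/√n) = (15.1 − 15.8)/(1.39/√21) = -2.3078
df = n − 1 = 20
p-value = P(T ≤ -2.3078) ≈ 0.0159
Since p ≈ 0.0159 < α = 0.05, reject H0; the evidence is statistically significant.

-2.3078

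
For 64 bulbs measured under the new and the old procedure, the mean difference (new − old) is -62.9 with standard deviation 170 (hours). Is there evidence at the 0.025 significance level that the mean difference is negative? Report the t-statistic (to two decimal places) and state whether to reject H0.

H0: μ_d = 0; H1: μ_d < 0 (paired t-test on the differences, left-tailed).
t = d̄/(s_d/√n) = -62.9/(170/√64) = -2.96
df = n − 1 = 63
p-value = P(T ≤ -2.96) ≈ 0.002
Since p ≈ 0.002 < α = 0.025, reject H0; the data support H1.

t = -2.96; reject H0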